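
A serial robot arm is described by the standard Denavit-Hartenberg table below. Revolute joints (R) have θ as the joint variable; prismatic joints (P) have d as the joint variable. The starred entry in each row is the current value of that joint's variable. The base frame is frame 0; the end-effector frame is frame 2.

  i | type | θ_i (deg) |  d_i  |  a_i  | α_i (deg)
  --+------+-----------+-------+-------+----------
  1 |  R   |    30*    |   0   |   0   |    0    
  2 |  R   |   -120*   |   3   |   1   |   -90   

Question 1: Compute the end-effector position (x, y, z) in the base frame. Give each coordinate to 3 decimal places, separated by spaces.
0.000 -1.000 3.000

after link 1: o_1 = (0.0000, 0.0000, 0.0000)
after link 2: o_2 = (0.0000, -1.0000, 3.0000)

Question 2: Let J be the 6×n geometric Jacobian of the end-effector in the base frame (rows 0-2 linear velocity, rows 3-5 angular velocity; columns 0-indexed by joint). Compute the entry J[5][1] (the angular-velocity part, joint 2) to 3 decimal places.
1.000

axis z_1 = (0.0000,0.0000,1.0000); lever o_n−o_1 = (0.0000,-1.0000,3.0000)
cross product → J_v[:, 1] = (1.0000,0.0000,-0.0000)
J_ω[:, 1] = z_1
entry J[5][1] = 1.0000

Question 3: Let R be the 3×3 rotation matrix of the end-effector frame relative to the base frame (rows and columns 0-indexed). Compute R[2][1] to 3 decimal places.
End-effector y-axis (col 1 of R) = (0.0000,0.0000,-1.0000)
R[2][1] = -1.0000

-1.000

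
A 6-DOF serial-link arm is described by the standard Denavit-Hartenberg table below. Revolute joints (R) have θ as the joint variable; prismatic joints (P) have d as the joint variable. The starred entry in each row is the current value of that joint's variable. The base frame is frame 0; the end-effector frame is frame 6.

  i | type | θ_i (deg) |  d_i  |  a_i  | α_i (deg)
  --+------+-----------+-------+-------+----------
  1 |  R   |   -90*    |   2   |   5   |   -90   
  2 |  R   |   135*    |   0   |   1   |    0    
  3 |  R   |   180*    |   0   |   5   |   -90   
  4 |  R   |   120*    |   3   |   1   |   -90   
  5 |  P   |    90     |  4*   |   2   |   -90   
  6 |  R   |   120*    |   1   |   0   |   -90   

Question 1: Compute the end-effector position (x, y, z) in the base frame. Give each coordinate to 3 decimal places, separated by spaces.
after link 1: o_1 = (0.0000, -5.0000, 2.0000)
after link 2: o_2 = (0.0000, -4.2929, 1.2929)
after link 3: o_3 = (0.0000, -7.8284, 4.8284)
after link 4: o_4 = (-0.8660, -9.5962, 2.3536)
after link 5: o_5 = (1.1340, -5.7325, 1.3183)
after link 6: o_6 = (2.0000, -6.0860, 1.6718)

2.000 -6.086 1.672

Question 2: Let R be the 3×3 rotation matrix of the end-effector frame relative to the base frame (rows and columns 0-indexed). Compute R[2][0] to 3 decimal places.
0.177

End-effector x-axis (col 0 of R) = (-0.4330,-0.8839,0.1768)
R[2][0] = 0.1768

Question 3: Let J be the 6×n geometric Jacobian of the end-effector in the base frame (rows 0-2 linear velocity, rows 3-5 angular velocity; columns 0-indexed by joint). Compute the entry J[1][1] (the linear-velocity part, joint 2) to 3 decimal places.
0.328

axis z_1 = (1.0000,0.0000,0.0000); lever o_n−o_1 = (2.0000,-1.0860,-0.3282)
cross product → J_v[:, 1] = (0.0000,0.3282,-1.0860)
J_ω[:, 1] = z_1
entry J[1][1] = 0.3282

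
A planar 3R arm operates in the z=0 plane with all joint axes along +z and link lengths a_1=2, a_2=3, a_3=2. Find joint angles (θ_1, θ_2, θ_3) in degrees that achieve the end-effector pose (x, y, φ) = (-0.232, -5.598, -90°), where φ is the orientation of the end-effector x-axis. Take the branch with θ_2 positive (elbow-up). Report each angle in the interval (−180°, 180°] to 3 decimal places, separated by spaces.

-150.001 90.003 -30.002

wrist centre = target − a_3·(cos φ, sin φ) = (-0.2320, -3.5980)
cos θ_2 = (12.9994−2²−3²)/(2·2·3) = -0.0000; θ_2 = 90.0027° (elbow-up)
β = atan2(-3.5980,-0.2320) = -93.6893°; ψ = atan2(3.0000,1.9999) = 56.3118°
θ_1 = β − ψ = -150.0012°
θ_3 = φ − θ_1 − θ_2 = -30.0016° (wrapped to (-180°,180°])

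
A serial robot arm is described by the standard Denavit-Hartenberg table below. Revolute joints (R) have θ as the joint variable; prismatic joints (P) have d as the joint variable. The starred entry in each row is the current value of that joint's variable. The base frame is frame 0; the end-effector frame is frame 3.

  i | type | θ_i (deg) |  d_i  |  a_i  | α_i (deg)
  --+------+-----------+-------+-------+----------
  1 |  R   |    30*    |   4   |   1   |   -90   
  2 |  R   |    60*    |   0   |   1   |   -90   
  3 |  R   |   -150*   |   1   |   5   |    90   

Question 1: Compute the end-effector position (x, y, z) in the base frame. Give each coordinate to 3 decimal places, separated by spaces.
after link 1: o_1 = (0.8660, 0.5000, 4.0000)
after link 2: o_2 = (1.2990, 0.7500, 3.1340)
after link 3: o_3 = (-2.5760, 1.3995, 6.3840)

-2.576 1.400 6.384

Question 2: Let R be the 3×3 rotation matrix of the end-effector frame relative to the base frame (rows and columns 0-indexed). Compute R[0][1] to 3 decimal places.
-0.750

End-effector y-axis (col 1 of R) = (-0.7500,-0.4330,-0.5000)
R[0][1] = -0.7500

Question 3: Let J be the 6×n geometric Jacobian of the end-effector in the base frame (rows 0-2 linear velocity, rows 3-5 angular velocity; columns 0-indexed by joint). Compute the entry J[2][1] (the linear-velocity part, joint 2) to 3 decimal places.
2.531

axis z_1 = (-0.5000,0.8660,0.0000); lever o_n−o_1 = (-3.4420,0.8995,2.3840)
cross product → J_v[:, 1] = (2.0646,1.1920,2.5311)
J_ω[:, 1] = z_1
entry J[2][1] = 2.5311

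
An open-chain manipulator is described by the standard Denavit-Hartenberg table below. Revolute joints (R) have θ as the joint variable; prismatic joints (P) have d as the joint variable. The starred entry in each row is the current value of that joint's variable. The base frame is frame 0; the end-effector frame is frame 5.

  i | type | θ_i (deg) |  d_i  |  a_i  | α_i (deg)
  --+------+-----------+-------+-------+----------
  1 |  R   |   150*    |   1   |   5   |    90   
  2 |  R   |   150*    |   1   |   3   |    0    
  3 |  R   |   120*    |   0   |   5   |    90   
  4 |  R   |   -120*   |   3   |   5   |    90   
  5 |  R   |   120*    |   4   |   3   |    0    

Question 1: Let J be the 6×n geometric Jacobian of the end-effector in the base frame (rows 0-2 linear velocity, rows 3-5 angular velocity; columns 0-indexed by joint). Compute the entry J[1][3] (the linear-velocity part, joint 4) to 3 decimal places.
axis z_3 = (0.8660,-0.5000,0.0000); lever o_n−o_3 = (4.3325,-3.6920,5.2141)
cross product → J_v[:, 3] = (-2.6071,-4.5155,-1.0311)
J_ω[:, 3] = z_3
entry J[1][3] = -4.5155

-4.516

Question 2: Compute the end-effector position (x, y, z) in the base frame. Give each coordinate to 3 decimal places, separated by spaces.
2.752 -1.625 2.714

after link 1: o_1 = (-4.3301, 2.5000, 1.0000)
after link 2: o_2 = (-1.5801, 2.0670, 2.5000)
after link 3: o_3 = (-1.5801, 2.0670, -2.5000)
after link 4: o_4 = (-1.1471, -3.1830, -0.0000)
after link 5: o_5 = (2.7524, -1.6250, 2.7141)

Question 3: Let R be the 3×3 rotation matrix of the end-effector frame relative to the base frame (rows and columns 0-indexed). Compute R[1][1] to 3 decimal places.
End-effector y-axis (col 1 of R) = (-0.0580,0.8995,-0.4330)
R[1][1] = 0.8995

0.900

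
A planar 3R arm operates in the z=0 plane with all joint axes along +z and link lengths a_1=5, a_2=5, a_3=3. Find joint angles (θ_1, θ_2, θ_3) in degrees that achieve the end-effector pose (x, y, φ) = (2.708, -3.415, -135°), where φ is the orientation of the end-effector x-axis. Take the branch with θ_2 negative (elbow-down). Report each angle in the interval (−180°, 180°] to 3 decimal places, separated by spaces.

45.006 -120.005 -60.001

wrist centre = target − a_3·(cos φ, sin φ) = (4.8293, -1.2937)
cos θ_2 = (24.9959−5²−5²)/(2·5·5) = -0.5001; θ_2 = -120.0054° (elbow-down)
β = atan2(-1.2937,4.8293) = -14.9963°; ψ = atan2(-4.3299,2.4996) = -60.0027°
θ_1 = β − ψ = 45.0064°
θ_3 = φ − θ_1 − θ_2 = -60.0010° (wrapped to (-180°,180°])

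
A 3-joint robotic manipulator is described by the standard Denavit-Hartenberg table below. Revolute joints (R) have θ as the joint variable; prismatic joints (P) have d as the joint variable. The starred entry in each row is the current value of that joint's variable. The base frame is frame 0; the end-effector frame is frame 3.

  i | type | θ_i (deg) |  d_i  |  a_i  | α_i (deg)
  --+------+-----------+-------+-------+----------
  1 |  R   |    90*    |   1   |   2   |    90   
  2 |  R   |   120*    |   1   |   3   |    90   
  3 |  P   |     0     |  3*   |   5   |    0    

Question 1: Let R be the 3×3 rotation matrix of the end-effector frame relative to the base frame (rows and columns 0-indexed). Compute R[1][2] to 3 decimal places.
End-effector z-axis (col 2 of R) = (0.0000,0.8660,0.5000)
R[1][2] = 0.8660

0.866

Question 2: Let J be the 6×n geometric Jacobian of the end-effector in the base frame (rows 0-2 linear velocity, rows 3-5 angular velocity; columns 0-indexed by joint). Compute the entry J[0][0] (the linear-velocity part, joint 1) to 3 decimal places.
-0.598

axis z_0 = ẑ; lever o_n−o_0 = (1.0000,0.5981,9.4282)
cross product → J_v[:, 0] = (-0.5981,1.0000,0.0000)
J_ω[:, 0] = z_0
entry J[0][0] = -0.5981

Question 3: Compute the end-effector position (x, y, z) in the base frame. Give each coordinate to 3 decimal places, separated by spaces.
after link 1: o_1 = (0.0000, 2.0000, 1.0000)
after link 2: o_2 = (1.0000, 0.5000, 3.5981)
after link 3: o_3 = (1.0000, 0.5981, 9.4282)

1.000 0.598 9.428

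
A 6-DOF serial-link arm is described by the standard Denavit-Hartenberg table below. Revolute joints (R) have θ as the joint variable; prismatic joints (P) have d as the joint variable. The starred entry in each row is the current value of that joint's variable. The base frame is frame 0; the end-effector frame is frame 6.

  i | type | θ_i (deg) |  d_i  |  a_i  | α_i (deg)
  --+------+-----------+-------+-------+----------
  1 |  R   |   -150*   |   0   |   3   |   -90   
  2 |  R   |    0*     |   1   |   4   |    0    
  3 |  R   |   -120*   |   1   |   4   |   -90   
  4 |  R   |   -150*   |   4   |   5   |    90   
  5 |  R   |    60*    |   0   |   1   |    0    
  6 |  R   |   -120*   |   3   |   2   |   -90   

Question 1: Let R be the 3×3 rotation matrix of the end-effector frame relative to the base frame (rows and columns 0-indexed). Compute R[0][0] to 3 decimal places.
End-effector x-axis (col 0 of R) = (0.5870,0.0502,-0.8080)
R[0][0] = 0.5870

0.587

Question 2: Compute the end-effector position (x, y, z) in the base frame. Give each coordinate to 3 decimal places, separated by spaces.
after link 1: o_1 = (-2.5981, -1.5000, 0.0000)
after link 2: o_2 = (-5.5622, -4.3660, 0.0000)
after link 3: o_3 = (-3.3301, -4.2321, 3.4641)
after link 4: o_4 = (-6.9551, -9.2117, 1.7141)
after link 5: o_5 = (-7.6671, -9.9115, 1.7721)
after link 6: o_6 = (-8.4417, -7.9360, -1.1429)

-8.442 -7.936 -1.143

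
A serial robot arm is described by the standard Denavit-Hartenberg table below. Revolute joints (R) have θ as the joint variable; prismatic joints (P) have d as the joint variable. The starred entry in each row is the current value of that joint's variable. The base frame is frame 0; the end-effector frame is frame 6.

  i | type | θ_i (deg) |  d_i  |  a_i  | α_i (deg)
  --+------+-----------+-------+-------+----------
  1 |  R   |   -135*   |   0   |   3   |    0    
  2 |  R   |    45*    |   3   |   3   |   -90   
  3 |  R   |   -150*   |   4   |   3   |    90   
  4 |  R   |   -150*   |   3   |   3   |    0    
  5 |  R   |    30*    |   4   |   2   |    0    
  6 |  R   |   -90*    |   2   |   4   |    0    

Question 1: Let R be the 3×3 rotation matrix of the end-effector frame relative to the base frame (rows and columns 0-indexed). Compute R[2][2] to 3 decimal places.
-0.866

End-effector z-axis (col 2 of R) = (0.0000,0.5000,-0.8660)
R[2][2] = -0.8660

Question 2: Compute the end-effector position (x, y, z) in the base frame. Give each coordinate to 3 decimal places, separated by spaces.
after link 1: o_1 = (-2.1213, -2.1213, 0.0000)
after link 2: o_2 = (-2.1213, -5.1213, 3.0000)
after link 3: o_3 = (1.8787, -2.5232, 4.5000)
after link 4: o_4 = (0.3787, -3.2732, 0.6029)
after link 5: o_5 = (-1.3534, -2.1393, -3.3612)
after link 6: o_6 = (0.6466, -4.1393, -6.8253)

0.647 -4.139 -6.825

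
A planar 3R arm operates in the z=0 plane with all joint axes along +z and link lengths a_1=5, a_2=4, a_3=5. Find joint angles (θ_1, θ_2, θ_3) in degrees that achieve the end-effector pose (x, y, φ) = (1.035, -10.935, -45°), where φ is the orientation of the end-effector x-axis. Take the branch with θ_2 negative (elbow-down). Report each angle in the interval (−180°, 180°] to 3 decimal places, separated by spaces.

-82.346 -59.992 97.338

wrist centre = target − a_3·(cos φ, sin φ) = (-2.5005, -7.3995)
cos θ_2 = (61.0048−5²−4²)/(2·5·4) = 0.5001; θ_2 = -59.9921° (elbow-down)
β = atan2(-7.3995,-2.5005) = -108.6719°; ψ = atan2(-3.4638,7.0005) = -26.3261°
θ_1 = β − ψ = -82.3457°
θ_3 = φ − θ_1 − θ_2 = 97.3378° (wrapped to (-180°,180°])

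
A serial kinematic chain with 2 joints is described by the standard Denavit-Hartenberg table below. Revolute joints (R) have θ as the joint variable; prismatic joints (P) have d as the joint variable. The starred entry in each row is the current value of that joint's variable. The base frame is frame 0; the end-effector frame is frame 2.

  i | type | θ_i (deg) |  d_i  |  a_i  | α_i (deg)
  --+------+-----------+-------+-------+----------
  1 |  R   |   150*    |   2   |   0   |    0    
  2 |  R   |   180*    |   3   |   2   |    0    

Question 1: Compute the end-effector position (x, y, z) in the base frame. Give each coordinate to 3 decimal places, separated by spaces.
after link 1: o_1 = (0.0000, 0.0000, 2.0000)
after link 2: o_2 = (1.7321, -1.0000, 5.0000)

1.732 -1.000 5.000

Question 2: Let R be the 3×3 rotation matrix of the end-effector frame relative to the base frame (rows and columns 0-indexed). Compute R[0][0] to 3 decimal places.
0.866

End-effector x-axis (col 0 of R) = (0.8660,-0.5000,0.0000)
R[0][0] = 0.8660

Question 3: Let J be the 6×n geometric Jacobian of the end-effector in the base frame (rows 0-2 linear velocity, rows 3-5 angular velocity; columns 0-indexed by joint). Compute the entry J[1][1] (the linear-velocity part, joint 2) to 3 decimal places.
1.732

axis z_1 = (0.0000,0.0000,1.0000); lever o_n−o_1 = (1.7321,-1.0000,3.0000)
cross product → J_v[:, 1] = (1.0000,1.7321,-0.0000)
J_ω[:, 1] = z_1
entry J[1][1] = 1.7321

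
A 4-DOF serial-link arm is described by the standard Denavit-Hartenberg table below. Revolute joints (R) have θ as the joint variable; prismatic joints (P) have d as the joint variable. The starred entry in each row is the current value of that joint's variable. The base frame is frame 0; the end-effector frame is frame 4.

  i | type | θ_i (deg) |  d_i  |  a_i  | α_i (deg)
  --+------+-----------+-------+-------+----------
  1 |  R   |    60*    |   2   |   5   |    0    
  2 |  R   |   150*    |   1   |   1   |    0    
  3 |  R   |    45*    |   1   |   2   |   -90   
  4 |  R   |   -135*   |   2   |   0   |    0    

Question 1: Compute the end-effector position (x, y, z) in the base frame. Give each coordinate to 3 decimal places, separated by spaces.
3.048 1.381 4.000

after link 1: o_1 = (2.5000, 4.3301, 2.0000)
after link 2: o_2 = (1.6340, 3.8301, 3.0000)
after link 3: o_3 = (1.1163, 1.8983, 4.0000)
after link 4: o_4 = (3.0482, 1.3806, 4.0000)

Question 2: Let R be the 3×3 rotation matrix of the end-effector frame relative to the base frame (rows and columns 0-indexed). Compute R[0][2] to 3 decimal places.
End-effector z-axis (col 2 of R) = (0.9659,-0.2588,0.0000)
R[0][2] = 0.9659

0.966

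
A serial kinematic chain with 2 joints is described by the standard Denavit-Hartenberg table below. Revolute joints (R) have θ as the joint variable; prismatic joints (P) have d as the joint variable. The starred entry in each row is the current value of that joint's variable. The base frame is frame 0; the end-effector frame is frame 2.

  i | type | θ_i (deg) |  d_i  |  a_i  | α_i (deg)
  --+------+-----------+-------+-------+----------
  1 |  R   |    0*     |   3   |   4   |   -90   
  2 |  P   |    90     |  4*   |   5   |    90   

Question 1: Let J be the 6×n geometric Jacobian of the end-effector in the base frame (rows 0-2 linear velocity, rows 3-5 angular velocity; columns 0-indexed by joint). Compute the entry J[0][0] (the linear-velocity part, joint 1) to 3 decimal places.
-4.000

axis z_0 = ẑ; lever o_n−o_0 = (4.0000,4.0000,-2.0000)
cross product → J_v[:, 0] = (-4.0000,4.0000,0.0000)
J_ω[:, 0] = z_0
entry J[0][0] = -4.0000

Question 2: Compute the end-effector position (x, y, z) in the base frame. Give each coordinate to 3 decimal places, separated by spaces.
after link 1: o_1 = (4.0000, 0.0000, 3.0000)
after link 2: o_2 = (4.0000, 4.0000, -2.0000)

4.000 4.000 -2.000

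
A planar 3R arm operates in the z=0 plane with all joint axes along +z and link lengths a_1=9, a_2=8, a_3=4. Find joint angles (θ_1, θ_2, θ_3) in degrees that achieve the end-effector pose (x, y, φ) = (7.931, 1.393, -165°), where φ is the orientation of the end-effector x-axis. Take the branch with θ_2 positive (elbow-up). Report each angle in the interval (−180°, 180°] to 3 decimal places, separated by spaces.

wrist centre = target − a_3·(cos φ, sin φ) = (11.7947, 2.4283)
cos θ_2 = (145.0116−9²−8²)/(2·9·8) = 0.0001; θ_2 = 89.9954° (elbow-up)
β = atan2(2.4283,11.7947) = 11.6334°; ψ = atan2(8.0000,9.0006) = 41.6315°
θ_1 = β − ψ = -29.9981°
θ_3 = φ − θ_1 − θ_2 = 135.0027° (wrapped to (-180°,180°])

-29.998 89.995 135.003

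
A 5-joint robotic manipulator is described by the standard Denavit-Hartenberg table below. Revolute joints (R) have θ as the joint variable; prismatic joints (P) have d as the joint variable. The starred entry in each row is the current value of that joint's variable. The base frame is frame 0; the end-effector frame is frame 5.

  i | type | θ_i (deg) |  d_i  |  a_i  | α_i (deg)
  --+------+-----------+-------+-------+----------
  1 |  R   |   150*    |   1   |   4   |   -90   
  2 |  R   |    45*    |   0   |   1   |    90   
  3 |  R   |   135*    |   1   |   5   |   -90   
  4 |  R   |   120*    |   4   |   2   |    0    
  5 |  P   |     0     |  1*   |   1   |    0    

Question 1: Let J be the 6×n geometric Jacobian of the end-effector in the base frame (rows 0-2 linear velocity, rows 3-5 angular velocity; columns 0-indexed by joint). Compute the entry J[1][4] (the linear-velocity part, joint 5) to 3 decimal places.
0.362

prismatic axis z_4 = (0.7866,0.3624,0.5000)
J_v[:, 4] = z_4; J_ω[:, 4] = (0,0,0)
entry J[1][4] = 0.3624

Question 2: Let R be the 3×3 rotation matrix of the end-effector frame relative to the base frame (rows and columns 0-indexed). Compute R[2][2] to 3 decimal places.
0.500

End-effector z-axis (col 2 of R) = (0.7866,0.3624,0.5000)
R[2][2] = 0.5000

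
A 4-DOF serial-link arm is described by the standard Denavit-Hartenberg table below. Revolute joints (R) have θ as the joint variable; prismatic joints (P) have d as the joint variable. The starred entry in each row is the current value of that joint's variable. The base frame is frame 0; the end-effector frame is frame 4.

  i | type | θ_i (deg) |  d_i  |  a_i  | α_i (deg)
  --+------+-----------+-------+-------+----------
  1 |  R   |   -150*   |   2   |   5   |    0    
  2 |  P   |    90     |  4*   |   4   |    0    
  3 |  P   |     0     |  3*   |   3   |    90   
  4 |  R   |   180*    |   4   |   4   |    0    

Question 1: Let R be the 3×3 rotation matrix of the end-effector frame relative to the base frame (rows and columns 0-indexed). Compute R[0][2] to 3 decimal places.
End-effector z-axis (col 2 of R) = (-0.8660,-0.5000,0.0000)
R[0][2] = -0.8660

-0.866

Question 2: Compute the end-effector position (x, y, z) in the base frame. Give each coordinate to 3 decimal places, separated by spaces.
-6.294 -7.098 9.000

after link 1: o_1 = (-4.3301, -2.5000, 2.0000)
after link 2: o_2 = (-2.3301, -5.9641, 6.0000)
after link 3: o_3 = (-0.8301, -8.5622, 9.0000)
after link 4: o_4 = (-6.2942, -7.0981, 9.0000)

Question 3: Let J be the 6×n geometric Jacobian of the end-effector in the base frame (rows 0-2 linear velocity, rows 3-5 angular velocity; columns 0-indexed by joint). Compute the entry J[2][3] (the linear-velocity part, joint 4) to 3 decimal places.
-4.000

axis z_3 = (-0.8660,-0.5000,0.0000); lever o_n−o_3 = (-5.4641,1.4641,0.0000)
cross product → J_v[:, 3] = (-0.0000,-0.0000,-4.0000)
J_ω[:, 3] = z_3
entry J[2][3] = -4.0000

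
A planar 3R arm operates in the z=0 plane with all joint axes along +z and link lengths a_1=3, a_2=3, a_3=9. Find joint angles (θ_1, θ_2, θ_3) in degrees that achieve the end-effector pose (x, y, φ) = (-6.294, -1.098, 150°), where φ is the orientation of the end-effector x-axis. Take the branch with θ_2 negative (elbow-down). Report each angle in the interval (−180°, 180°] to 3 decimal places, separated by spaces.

wrist centre = target − a_3·(cos φ, sin φ) = (1.5002, -5.5980)
cos θ_2 = (33.5883−3²−3²)/(2·3·3) = 0.8660; θ_2 = -30.0011° (elbow-down)
β = atan2(-5.5980,1.5002) = -74.9976°; ψ = atan2(-1.5000,5.5980) = -15.0005°
θ_1 = β − ψ = -59.9971°
θ_3 = φ − θ_1 − θ_2 = -120.0018° (wrapped to (-180°,180°])

-59.997 -30.001 -120.002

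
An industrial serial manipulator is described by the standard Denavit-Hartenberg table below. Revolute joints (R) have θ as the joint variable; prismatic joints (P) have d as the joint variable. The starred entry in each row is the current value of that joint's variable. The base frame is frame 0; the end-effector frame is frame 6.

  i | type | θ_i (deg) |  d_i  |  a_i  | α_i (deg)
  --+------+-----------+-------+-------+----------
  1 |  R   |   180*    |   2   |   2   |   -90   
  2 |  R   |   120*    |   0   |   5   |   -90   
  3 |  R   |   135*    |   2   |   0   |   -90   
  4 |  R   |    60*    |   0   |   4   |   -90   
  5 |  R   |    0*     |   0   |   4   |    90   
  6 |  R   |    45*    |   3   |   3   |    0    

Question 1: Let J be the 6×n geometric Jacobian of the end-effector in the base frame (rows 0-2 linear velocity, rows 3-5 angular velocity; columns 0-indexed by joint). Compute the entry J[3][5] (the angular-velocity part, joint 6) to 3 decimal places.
axis z_5 = (-0.3536,-0.7071,0.6124); lever o_n−o_5 = (-3.2957,-2.6704,-0.0873)
cross product → J_v[:, 5] = (1.6970,-2.0490,-1.3863)
J_ω[:, 5] = z_5
entry J[3][5] = -0.3536

-0.354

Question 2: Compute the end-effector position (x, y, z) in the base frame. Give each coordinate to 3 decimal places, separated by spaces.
after link 1: o_1 = (-2.0000, 0.0000, 2.0000)
after link 2: o_2 = (0.5000, -0.0000, -2.3301)
after link 3: o_3 = (2.2321, -0.0000, -1.3301)
after link 4: o_4 = (-1.4751, 1.4142, -1.8374)
after link 5: o_5 = (-5.1822, 2.8284, -2.3447)
after link 6: o_6 = (-8.4779, 0.1581, -2.4320)

-8.478 0.158 -2.432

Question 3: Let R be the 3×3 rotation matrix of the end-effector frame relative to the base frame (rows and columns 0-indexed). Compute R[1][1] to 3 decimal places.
-0.683

End-effector y-axis (col 1 of R) = (0.5657,-0.6830,-0.4621)
R[1][1] = -0.6830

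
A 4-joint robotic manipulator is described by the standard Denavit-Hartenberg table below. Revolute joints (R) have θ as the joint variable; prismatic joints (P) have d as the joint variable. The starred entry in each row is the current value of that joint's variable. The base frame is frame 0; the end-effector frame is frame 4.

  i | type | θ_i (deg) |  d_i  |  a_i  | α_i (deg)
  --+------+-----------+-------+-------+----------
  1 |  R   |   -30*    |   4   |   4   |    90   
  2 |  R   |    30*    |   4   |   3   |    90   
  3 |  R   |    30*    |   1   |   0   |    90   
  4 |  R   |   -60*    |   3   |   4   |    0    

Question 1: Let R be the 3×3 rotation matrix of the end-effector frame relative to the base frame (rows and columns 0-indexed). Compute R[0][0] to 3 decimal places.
End-effector x-axis (col 0 of R) = (-0.1752,-0.1875,0.9665)
R[0][0] = -0.1752

-0.175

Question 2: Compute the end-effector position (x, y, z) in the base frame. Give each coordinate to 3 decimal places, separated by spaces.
5.870 -6.163 9.250

after link 1: o_1 = (3.4641, -2.0000, 4.0000)
after link 2: o_2 = (3.7141, -6.7631, 5.5000)
after link 3: o_3 = (4.1471, -7.0131, 4.6340)
after link 4: o_4 = (5.8702, -6.1627, 9.2500)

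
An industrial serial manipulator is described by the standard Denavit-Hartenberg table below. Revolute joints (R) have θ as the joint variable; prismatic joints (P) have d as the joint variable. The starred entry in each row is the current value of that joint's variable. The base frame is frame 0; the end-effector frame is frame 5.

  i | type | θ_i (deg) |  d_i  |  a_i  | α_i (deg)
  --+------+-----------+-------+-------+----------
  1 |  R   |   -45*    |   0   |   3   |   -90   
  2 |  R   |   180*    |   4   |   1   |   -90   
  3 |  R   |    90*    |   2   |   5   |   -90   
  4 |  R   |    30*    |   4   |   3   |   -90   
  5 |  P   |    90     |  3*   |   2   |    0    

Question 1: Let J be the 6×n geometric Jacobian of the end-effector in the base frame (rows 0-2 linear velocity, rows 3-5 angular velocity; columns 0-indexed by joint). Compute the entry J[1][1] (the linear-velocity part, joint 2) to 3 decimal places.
1.484

axis z_1 = (0.7071,0.7071,0.0000); lever o_n−o_1 = (-0.7765,-2.1907,-2.0981)
cross product → J_v[:, 1] = (-1.4836,1.4836,-1.0000)
J_ω[:, 1] = z_1
entry J[1][1] = 1.4836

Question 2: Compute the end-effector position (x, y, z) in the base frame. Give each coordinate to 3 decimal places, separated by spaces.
1.345 -4.312 -2.098

after link 1: o_1 = (2.1213, -2.1213, 0.0000)
after link 2: o_2 = (4.2426, 1.4142, 0.0000)
after link 3: o_3 = (0.7071, -2.1213, 2.0000)
after link 4: o_4 = (1.6984, -6.7869, 0.5000)
after link 5: o_5 = (1.3449, -4.3120, -2.0981)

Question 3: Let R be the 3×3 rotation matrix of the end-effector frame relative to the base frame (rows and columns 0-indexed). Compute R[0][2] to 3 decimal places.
0.354

End-effector z-axis (col 2 of R) = (0.3536,0.3536,-0.8660)
R[0][2] = 0.3536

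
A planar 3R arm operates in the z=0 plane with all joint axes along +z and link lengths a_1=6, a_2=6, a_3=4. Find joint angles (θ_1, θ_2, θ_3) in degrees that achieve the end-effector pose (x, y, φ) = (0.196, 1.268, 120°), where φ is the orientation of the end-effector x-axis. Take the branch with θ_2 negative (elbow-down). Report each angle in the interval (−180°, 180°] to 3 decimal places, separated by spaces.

wrist centre = target − a_3·(cos φ, sin φ) = (2.1960, -2.1961)
cos θ_2 = (9.6453−6²−6²)/(2·6·6) = -0.8660; θ_2 = -150.0014° (elbow-down)
β = atan2(-2.1961,2.1960) = -45.0013°; ψ = atan2(-2.9999,0.8038) = -75.0007°
θ_1 = β − ψ = 29.9994°
θ_3 = φ − θ_1 − θ_2 = -119.9980° (wrapped to (-180°,180°])

29.999 -150.001 -119.998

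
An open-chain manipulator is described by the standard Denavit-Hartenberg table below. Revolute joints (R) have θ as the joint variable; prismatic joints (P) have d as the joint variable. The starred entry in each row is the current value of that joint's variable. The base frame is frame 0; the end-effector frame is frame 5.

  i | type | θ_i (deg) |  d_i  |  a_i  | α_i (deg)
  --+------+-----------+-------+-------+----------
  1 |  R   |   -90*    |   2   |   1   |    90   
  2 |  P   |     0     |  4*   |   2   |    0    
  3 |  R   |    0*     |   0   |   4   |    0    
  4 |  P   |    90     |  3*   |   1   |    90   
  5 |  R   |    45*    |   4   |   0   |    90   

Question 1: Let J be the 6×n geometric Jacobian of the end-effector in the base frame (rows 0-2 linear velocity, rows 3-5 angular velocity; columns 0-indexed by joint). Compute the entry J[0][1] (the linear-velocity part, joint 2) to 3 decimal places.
-1.000

prismatic axis z_1 = (-1.0000,-0.0000,0.0000)
J_v[:, 1] = z_1; J_ω[:, 1] = (0,0,0)
entry J[0][1] = -1.0000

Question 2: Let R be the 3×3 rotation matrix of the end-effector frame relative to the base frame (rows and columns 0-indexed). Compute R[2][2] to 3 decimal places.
End-effector z-axis (col 2 of R) = (0.7071,-0.0000,0.7071)
R[2][2] = 0.7071

0.707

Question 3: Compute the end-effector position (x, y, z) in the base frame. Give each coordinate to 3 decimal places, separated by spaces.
after link 1: o_1 = (0.0000, -1.0000, 2.0000)
after link 2: o_2 = (-4.0000, -3.0000, 2.0000)
after link 3: o_3 = (-4.0000, -7.0000, 2.0000)
after link 4: o_4 = (-7.0000, -7.0000, 3.0000)
after link 5: o_5 = (-7.0000, -11.0000, 3.0000)

-7.000 -11.000 3.000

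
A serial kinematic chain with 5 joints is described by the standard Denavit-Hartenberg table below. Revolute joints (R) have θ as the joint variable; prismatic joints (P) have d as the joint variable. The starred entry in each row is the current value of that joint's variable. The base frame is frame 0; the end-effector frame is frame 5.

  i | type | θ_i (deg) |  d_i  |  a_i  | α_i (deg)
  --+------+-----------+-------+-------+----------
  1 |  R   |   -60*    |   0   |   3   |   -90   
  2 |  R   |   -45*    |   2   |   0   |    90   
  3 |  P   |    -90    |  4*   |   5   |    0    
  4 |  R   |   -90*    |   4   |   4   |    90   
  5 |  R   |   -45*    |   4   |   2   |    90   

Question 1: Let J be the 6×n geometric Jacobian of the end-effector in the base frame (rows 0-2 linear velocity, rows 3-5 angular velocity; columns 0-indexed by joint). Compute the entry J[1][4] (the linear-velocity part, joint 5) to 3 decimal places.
1.732

axis z_4 = (0.8660,0.5000,-0.0000); lever o_n−o_4 = (3.4641,2.0000,-2.0000)
cross product → J_v[:, 4] = (-1.0000,1.7321,0.0000)
J_ω[:, 4] = z_4
entry J[1][4] = 1.7321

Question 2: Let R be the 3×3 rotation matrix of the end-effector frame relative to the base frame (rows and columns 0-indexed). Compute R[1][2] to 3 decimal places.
End-effector z-axis (col 2 of R) = (0.5000,-0.8660,-0.0000)
R[1][2] = -0.8660

-0.866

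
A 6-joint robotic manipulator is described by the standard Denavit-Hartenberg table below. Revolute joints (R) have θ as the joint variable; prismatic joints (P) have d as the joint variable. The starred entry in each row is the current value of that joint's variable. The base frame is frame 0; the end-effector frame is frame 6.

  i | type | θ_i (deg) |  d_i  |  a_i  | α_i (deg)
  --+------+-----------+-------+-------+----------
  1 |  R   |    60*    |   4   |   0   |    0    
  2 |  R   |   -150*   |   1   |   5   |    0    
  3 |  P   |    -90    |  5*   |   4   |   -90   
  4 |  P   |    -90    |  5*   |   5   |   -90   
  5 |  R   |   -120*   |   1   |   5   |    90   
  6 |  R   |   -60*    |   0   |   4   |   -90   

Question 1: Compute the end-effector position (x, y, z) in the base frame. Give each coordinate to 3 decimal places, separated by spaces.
-1.536 -16.062 11.500

after link 1: o_1 = (0.0000, 0.0000, 4.0000)
after link 2: o_2 = (-0.0000, -5.0000, 5.0000)
after link 3: o_3 = (-4.0000, -5.0000, 10.0000)
after link 4: o_4 = (-4.0000, -10.0000, 15.0000)
after link 5: o_5 = (-5.0000, -14.3301, 12.5000)
after link 6: o_6 = (-1.5359, -16.0622, 11.5000)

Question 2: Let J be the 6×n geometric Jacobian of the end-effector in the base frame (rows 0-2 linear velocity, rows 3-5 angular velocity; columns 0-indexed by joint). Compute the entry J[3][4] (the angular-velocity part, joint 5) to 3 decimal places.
-1.000

axis z_4 = (-1.0000,0.0000,-0.0000); lever o_n−o_4 = (2.4641,-6.0622,-3.5000)
cross product → J_v[:, 4] = (-0.0000,-3.5000,6.0622)
J_ω[:, 4] = z_4
entry J[3][4] = -1.0000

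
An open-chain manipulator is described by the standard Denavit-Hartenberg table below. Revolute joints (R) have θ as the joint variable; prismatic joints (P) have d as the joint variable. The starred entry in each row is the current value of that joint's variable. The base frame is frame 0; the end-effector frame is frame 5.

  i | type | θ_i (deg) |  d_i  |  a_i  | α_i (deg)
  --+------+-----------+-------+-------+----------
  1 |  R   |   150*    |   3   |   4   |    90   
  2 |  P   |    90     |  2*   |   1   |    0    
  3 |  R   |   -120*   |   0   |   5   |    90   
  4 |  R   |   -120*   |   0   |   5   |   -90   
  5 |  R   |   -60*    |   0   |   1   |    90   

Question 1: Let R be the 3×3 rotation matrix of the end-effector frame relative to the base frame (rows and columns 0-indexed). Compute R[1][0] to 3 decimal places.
-0.700

End-effector x-axis (col 0 of R) = (0.3460,-0.6998,-0.6250)
R[1][0] = -0.6998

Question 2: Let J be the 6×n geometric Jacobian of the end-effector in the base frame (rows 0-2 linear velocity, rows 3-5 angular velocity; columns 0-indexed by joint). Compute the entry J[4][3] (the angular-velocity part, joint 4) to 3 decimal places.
axis z_3 = (0.4330,-0.2500,-0.8660); lever o_n−o_3 = (0.0559,-5.5323,0.6250)
cross product → J_v[:, 3] = (-4.9474,-0.3191,-2.3816)
J_ω[:, 3] = z_3
entry J[4][3] = -0.2500

-0.250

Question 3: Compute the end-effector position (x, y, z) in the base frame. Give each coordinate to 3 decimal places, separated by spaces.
after link 1: o_1 = (-3.4641, 2.0000, 3.0000)
after link 2: o_2 = (-2.4641, 3.7321, 4.0000)
after link 3: o_3 = (-6.2141, 5.8971, 1.5000)
after link 4: o_4 = (-6.5042, 1.0646, 2.7500)
after link 5: o_5 = (-6.1582, 0.3648, 2.1250)

-6.158 0.365 2.125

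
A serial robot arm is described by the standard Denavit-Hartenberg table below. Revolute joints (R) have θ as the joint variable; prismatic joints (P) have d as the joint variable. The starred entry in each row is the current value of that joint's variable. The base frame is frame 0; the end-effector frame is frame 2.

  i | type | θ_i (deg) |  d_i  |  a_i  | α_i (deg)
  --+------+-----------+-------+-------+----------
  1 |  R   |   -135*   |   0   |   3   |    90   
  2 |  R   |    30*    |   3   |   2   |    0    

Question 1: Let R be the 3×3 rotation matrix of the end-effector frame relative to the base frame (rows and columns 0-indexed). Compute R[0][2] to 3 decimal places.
End-effector z-axis (col 2 of R) = (-0.7071,0.7071,0.0000)
R[0][2] = -0.7071

-0.707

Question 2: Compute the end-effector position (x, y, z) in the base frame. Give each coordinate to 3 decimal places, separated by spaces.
after link 1: o_1 = (-2.1213, -2.1213, 0.0000)
after link 2: o_2 = (-5.4674, -1.2247, 1.0000)

-5.467 -1.225 1.000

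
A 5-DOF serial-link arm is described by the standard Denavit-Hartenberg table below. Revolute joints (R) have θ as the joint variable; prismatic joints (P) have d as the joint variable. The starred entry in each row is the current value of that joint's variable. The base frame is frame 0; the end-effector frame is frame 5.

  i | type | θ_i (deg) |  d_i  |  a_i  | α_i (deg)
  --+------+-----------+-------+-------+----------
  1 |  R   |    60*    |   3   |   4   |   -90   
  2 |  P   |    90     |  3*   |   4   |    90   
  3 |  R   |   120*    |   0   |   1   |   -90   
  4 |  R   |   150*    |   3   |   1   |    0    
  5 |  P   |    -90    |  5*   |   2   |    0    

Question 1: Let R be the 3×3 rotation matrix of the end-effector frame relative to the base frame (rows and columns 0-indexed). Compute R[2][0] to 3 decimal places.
End-effector x-axis (col 0 of R) = (-0.8080,-0.5335,0.2500)
R[2][0] = 0.2500

0.250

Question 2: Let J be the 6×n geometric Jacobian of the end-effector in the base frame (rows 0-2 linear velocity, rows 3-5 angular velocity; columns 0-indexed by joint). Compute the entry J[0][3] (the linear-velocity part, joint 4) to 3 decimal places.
1.607

axis z_3 = (0.4330,-0.2500,0.8660); lever o_n−o_3 = (2.2476,-3.8750,6.9952)
cross product → J_v[:, 3] = (1.6071,-1.0825,-1.1160)
J_ω[:, 3] = z_3
entry J[0][3] = 1.6071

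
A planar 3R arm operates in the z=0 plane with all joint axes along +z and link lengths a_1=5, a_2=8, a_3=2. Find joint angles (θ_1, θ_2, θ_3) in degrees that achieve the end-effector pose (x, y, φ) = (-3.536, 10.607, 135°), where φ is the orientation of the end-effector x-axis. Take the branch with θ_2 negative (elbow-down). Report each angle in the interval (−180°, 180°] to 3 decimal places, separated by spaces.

160.987 -89.993 64.007

wrist centre = target − a_3·(cos φ, sin φ) = (-2.1218, 9.1928)
cos θ_2 = (89.0093−5²−8²)/(2·5·8) = 0.0001; θ_2 = -89.9933° (elbow-down)
β = atan2(9.1928,-2.1218) = 102.9968°; ψ = atan2(-8.0000,5.0009) = -57.9898°
θ_1 = β − ψ = 160.9867°
θ_3 = φ − θ_1 − θ_2 = 64.0067° (wrapped to (-180°,180°])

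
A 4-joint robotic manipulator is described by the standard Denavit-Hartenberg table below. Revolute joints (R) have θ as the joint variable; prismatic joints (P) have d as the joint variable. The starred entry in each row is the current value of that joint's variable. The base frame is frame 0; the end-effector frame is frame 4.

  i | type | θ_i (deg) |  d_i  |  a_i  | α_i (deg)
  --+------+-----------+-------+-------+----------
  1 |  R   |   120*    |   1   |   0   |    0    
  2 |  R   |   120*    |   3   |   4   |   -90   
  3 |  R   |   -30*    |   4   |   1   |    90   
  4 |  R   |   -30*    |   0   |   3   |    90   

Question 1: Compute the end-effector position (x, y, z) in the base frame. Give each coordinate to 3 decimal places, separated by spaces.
after link 1: o_1 = (0.0000, 0.0000, 1.0000)
after link 2: o_2 = (-2.0000, -3.4641, 4.0000)
after link 3: o_3 = (1.0311, -6.2141, 4.5000)
after link 4: o_4 = (-1.3929, -7.4127, 5.7990)

-1.393 -7.413 5.799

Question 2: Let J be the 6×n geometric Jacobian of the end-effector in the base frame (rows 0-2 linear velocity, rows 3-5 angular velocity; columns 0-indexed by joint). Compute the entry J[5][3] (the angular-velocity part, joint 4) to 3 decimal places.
axis z_3 = (0.2500,0.4330,0.8660); lever o_n−o_3 = (-2.4240,-1.1986,1.2990)
cross product → J_v[:, 3] = (1.6005,-2.4240,0.7500)
J_ω[:, 3] = z_3
entry J[5][3] = 0.8660

0.866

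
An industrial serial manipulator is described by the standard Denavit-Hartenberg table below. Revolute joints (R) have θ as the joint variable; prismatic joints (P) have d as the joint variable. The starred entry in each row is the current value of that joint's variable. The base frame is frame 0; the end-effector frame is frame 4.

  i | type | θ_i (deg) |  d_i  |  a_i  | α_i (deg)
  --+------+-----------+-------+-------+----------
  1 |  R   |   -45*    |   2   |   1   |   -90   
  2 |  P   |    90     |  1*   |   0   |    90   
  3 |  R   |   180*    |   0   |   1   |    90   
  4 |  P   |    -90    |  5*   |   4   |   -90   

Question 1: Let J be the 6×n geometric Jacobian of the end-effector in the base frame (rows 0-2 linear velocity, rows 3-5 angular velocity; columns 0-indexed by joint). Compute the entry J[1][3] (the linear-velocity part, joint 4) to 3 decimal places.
0.707

prismatic axis z_3 = (0.7071,0.7071,-0.0000)
J_v[:, 3] = z_3; J_ω[:, 3] = (0,0,0)
entry J[1][3] = 0.7071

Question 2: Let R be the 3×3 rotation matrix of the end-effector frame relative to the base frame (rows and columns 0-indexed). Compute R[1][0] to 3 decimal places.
0.707

End-effector x-axis (col 0 of R) = (-0.7071,0.7071,0.0000)
R[1][0] = 0.7071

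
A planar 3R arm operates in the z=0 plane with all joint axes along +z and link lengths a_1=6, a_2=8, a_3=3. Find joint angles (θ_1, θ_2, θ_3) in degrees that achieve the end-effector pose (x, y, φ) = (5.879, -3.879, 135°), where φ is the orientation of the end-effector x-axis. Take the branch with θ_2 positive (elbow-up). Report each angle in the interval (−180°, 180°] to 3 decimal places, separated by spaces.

wrist centre = target − a_3·(cos φ, sin φ) = (8.0003, -6.0003)
cos θ_2 = (100.0090−6²−8²)/(2·6·8) = 0.0001; θ_2 = 89.9946° (elbow-up)
β = atan2(-6.0003,8.0003) = -36.8703°; ψ = atan2(8.0000,6.0007) = 53.1267°
θ_1 = β − ψ = -89.9969°
θ_3 = φ − θ_1 − θ_2 = 135.0023° (wrapped to (-180°,180°])

-89.997 89.995 135.002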